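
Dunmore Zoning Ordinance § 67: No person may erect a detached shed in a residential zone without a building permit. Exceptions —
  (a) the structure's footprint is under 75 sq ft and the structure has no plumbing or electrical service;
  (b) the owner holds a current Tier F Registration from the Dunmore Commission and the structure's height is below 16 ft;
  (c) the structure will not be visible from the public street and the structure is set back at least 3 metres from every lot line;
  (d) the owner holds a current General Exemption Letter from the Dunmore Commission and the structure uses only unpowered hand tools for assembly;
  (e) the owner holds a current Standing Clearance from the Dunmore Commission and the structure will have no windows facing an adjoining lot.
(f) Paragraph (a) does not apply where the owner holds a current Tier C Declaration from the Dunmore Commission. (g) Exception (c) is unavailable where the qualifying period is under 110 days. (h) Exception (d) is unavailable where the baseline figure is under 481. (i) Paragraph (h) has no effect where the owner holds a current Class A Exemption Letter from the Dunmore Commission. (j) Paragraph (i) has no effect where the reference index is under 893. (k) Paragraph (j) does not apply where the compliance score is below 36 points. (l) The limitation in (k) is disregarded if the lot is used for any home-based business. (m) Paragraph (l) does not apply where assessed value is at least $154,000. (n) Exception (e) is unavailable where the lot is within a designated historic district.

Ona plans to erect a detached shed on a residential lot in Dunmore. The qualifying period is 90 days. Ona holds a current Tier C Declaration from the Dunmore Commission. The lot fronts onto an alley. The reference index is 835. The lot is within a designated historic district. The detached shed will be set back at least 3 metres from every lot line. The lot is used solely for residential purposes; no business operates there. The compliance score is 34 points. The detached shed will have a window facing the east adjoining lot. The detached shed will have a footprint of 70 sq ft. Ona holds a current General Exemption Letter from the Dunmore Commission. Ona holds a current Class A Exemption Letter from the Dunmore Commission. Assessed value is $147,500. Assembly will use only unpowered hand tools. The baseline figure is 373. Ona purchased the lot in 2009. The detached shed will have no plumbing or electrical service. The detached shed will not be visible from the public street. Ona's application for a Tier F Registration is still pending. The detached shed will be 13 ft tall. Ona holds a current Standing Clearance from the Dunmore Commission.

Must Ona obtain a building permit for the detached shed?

No — exception (d) applies; Ona does not need a building permit.

Exception (a): the structure's footprint is 70 sq ft, under the 75 sq ft limit; there is no plumbing or electrical service — every condition holds. However, paragraph (f) must be considered: (f) operates against (a): a current Tier C Declaration is held. So (a) is unavailable.
Exception (b) does not apply: the Tier F Registration is not current.
Exception (c)'s conditions are all satisfied: the structure will not be visible from the street; the setback is at least 3 m on every side. But: (g) operates against (c): the qualifying period is 90 days, under the 110 days limit. Exception (c) does not apply.
Exception (d) is satisfied on its face — a current General Exemption Letter is held; assembly uses only hand tools. As to paragraphs (h)–(m): (h) would limit (d) — the baseline figure is 373, under the 481 limit — but (i) sets (h) aside: (i) applies — a current Class A Exemption Letter is held. (j) would limit (i) — the reference index is 835, under the 893 limit — but (k) sets (j) aside: (k) operates against (j): the compliance score is 34 points, below the 36 points limit. (l) is not engaged (the lot is solely residential), so (k) stands. (d) remains available.
Exception (e) does not apply: a window faces an adjoining lot.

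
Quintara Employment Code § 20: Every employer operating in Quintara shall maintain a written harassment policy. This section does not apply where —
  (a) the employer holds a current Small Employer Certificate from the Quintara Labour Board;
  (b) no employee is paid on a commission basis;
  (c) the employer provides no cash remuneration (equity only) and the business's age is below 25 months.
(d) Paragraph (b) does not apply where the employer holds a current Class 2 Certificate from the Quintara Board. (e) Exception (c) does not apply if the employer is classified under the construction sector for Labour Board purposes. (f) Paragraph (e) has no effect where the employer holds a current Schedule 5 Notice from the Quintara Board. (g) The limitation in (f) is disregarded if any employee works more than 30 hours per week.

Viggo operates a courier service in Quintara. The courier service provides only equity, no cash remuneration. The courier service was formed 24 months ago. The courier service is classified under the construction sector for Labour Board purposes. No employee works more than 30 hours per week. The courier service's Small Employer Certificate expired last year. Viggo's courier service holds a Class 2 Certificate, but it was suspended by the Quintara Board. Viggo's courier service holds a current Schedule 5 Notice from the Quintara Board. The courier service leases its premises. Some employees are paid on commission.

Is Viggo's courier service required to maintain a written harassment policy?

No — exception (c) applies; Viggo's courier service is not required to maintain a written harassment policy.

Exception (a) requires that the employer holds a current Small Employer Certificate from the Quintara Labour Board; but the Small Employer Certificate has expired, so (a) is unavailable.
Exception (b) fails — some employees are paid on commission.
Exception (c) is satisfied on its face — remuneration is equity-only; the business's age is 24 months, below the 25 months limit. As to paragraphs (e)–(g): (e) is engaged (the courier service is classified under the construction sector), but yields to (f): (f) operates against (e): a current Schedule 5 Notice is held. (g), which would lift (f), does not operate here — no employee exceeds 30 hours/week. (c) remains available.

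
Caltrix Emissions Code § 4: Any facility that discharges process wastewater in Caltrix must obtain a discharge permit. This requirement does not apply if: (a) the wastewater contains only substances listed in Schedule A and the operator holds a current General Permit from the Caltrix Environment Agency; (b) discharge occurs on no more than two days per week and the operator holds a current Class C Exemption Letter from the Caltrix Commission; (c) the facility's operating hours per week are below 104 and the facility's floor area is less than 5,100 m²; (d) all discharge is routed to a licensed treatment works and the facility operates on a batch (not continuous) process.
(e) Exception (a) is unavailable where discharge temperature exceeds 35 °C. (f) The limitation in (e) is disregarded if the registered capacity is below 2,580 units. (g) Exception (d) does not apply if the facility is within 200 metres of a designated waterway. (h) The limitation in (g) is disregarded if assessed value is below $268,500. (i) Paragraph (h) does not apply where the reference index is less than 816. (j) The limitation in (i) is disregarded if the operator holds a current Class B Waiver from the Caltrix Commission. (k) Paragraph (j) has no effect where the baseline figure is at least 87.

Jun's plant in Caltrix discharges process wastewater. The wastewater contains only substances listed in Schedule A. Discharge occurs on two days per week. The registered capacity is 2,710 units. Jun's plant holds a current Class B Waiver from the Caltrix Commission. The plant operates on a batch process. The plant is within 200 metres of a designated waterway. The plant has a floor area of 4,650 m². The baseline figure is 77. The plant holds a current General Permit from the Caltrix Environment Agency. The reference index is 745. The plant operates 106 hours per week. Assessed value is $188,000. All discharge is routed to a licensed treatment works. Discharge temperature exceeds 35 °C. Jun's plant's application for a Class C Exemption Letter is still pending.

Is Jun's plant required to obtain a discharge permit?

Exception (a): the wastewater is Schedule-A-only; a current General Permit is held — every condition holds. But applying paragraphs (e)–(f): (e) operates against (a): discharge temperature exceeds 35 °C. (f) is not engaged (the registered capacity is 2,710 units, not below 2,580 units), so (e) stands. (a) is therefore removed.
Exception (b) requires that the operator holds a current Class C Exemption Letter from the Caltrix Commission; but the Class C Exemption Letter is not current, so (b) is unavailable.
Exception (c) fails — the facility's operating hours per week are 106, not below 104.
Exception (d)'s conditions are all satisfied: discharge is routed to a licensed treatment works; the facility operates on a batch process. As to paragraphs (g)–(k): (g) operates (the plant is within 200 m of a designated waterway), but is overridden by (h): (h) operates against (g): assessed value is $188,000, below the $268,500 limit. (i) would limit (h) — the reference index is 745, less than the 816 limit — but (j) sets (i) aside: (j) operates against (i): a current Class B Waiver is held. (k), which would lift (j), does not operate here — the baseline figure is 77, short of 87. So (d) applies.

No — exception (d) applies; Jun's plant is not required to obtain a discharge permit.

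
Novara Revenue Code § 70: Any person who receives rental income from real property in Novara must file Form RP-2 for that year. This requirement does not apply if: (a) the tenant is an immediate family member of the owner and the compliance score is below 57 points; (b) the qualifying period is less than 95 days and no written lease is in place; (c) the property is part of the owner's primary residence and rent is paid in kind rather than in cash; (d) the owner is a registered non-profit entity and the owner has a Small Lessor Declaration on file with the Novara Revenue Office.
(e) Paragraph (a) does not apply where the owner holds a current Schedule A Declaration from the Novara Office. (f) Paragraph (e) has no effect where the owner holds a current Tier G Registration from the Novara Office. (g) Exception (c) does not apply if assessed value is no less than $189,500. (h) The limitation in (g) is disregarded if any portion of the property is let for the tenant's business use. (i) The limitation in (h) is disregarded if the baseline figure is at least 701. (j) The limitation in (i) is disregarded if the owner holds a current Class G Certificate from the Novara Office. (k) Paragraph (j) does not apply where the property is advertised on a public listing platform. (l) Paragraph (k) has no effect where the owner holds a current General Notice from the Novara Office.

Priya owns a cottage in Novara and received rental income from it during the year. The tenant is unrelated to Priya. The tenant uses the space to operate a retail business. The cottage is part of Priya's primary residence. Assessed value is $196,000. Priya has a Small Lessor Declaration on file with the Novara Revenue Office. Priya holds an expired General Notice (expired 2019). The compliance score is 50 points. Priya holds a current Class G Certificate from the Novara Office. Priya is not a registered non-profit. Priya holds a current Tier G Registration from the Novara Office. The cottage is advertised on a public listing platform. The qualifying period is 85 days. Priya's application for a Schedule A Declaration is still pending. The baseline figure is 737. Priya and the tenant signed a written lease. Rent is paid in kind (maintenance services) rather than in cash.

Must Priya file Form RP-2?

Exception (a) does not apply: the tenant is unrelated to the owner.
Exception (b) fails — a written lease is in place.
All of (c)'s requirements are met (the cottage is part of the primary residence; rent is paid in kind). Turning to paragraphs (g)–(l): (g) operates against (c): assessed value is $196,000, meeting the $189,500 threshold. (h) would limit (g) — the space is let for business use — but (i) sets (h) aside: (i) is triggered — the baseline figure is 737, meeting the 701 threshold. (j) is engaged (a current Class G Certificate is held), but is displaced by (k): (k) is engaged — the property is publicly advertised. (l), which would lift (k), is not triggered — there is no General Notice in force. Exception (c) does not apply.
Exception (d) fails — Priya is not a registered non-profit.
No exception is made out. Priya falls within the general rule.

Yes — Priya must file Form RP-2.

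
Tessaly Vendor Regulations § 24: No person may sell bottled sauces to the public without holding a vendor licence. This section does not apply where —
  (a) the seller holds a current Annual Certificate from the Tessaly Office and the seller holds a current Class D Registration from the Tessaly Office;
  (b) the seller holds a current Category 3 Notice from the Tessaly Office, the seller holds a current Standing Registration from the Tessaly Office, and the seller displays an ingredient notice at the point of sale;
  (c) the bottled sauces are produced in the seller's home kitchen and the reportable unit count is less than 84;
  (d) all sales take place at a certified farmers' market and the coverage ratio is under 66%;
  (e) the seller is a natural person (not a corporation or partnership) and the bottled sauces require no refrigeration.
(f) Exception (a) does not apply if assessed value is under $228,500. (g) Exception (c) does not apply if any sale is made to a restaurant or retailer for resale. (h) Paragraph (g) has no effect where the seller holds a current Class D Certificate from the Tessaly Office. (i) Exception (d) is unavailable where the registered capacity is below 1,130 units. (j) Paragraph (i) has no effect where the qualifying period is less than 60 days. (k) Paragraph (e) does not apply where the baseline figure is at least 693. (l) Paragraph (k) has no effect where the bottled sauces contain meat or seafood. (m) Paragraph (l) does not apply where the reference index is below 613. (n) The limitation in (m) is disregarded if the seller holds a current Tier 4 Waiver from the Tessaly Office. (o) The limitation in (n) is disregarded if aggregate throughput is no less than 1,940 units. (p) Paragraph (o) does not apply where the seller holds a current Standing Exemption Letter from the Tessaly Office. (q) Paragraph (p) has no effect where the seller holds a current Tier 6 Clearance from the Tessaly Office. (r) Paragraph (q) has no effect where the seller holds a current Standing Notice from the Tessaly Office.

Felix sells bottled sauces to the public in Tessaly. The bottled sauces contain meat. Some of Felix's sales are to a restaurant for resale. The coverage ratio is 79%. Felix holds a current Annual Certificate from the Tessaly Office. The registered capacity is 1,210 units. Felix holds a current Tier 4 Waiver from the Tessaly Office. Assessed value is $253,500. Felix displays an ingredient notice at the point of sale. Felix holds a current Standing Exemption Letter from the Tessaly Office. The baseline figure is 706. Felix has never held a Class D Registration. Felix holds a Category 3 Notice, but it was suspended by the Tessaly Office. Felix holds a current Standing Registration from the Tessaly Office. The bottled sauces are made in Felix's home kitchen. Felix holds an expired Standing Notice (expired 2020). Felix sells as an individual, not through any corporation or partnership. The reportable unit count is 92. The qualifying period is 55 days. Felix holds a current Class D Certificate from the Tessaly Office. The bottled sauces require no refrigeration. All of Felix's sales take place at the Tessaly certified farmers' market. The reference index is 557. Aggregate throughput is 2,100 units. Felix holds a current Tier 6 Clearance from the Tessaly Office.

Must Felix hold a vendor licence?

Exception (a) does not apply: the Class D Registration is not current.
Exception (b) fails — the Category 3 Notice is not current.
Exception (c) fails — the reportable unit count is 92, not less than 84.
Exception (d) requires that the coverage ratio is under 66%; but the coverage ratio is 79%, not under 66%, so (d) is unavailable.
Exception (e) is satisfied on its face — the seller is a natural person; the bottled sauces are shelf-stable. However, paragraphs (k)–(r) must be considered: (k) operates — the baseline figure is 706, meeting the 693 threshold. (l) operates (the bottled sauces contain meat), but yields to (m): (m) operates against (l): the reference index is 557, below the 613 limit. (n) operates (a current Tier 4 Waiver is held), but is displaced by (o): (o) operates against (n): aggregate throughput is 2,100 units, meeting the 1,940 units threshold. (p) applies (a current Standing Exemption Letter is held), but yields to (q): (q) is engaged — a current Tier 6 Clearance is held. (r) is not triggered (there is no Standing Notice in force), so (q) stands. Exception (e) does not apply.
Every exception is unavailable, so the rule governs.

Yes — Felix must hold a vendor licence.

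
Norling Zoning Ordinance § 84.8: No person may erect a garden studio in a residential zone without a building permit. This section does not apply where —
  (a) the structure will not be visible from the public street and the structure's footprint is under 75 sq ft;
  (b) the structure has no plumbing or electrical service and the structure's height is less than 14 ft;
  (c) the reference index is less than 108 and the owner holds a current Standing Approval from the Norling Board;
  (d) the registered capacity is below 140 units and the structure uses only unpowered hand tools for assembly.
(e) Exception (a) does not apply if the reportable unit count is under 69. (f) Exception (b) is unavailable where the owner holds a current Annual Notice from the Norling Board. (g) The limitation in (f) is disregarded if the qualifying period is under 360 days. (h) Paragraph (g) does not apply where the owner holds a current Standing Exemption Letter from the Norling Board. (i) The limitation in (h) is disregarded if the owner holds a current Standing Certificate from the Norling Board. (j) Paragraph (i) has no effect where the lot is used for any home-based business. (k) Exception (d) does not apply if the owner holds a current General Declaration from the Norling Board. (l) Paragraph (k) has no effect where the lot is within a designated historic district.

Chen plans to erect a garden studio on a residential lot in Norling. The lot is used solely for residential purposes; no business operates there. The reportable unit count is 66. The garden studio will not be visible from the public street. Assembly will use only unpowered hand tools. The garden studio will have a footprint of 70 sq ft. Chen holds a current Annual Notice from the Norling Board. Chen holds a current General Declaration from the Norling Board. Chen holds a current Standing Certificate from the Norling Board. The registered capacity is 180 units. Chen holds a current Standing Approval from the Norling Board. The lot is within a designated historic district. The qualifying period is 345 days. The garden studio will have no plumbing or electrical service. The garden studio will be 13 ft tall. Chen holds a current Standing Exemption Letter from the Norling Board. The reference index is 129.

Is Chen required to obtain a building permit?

Exception (a): the structure will not be visible from the street; the structure's footprint is 70 sq ft, under the 75 sq ft limit — every condition holds. But: (e) operates against (a): the reportable unit count is 66, under the 69 limit. So (a) is unavailable.
Exception (b)'s conditions are all satisfied: there is no plumbing or electrical service; the structure's height is 13 ft, less than the 14 ft limit. Considering the limiting provisions: (f) would limit (b) — a current Annual Notice is held — but (g) sets (f) aside: (g) operates — the qualifying period is 345 days, under the 360 days limit. (h) would limit (g) — a current Standing Exemption Letter is held — but (i) sets (h) aside: (i) is engaged — a current Standing Certificate is held. (j) is not triggered (the lot is solely residential), so (i) stands. Exception (b) stands.
Exception (c) does not apply: the reference index is 129, not less than 108.
Exception (d) requires that the registered capacity is below 140 units; but the registered capacity is 180 units, not below 140 units, so (d) is unavailable.

No — exception (b) applies; Chen does not need a building permit.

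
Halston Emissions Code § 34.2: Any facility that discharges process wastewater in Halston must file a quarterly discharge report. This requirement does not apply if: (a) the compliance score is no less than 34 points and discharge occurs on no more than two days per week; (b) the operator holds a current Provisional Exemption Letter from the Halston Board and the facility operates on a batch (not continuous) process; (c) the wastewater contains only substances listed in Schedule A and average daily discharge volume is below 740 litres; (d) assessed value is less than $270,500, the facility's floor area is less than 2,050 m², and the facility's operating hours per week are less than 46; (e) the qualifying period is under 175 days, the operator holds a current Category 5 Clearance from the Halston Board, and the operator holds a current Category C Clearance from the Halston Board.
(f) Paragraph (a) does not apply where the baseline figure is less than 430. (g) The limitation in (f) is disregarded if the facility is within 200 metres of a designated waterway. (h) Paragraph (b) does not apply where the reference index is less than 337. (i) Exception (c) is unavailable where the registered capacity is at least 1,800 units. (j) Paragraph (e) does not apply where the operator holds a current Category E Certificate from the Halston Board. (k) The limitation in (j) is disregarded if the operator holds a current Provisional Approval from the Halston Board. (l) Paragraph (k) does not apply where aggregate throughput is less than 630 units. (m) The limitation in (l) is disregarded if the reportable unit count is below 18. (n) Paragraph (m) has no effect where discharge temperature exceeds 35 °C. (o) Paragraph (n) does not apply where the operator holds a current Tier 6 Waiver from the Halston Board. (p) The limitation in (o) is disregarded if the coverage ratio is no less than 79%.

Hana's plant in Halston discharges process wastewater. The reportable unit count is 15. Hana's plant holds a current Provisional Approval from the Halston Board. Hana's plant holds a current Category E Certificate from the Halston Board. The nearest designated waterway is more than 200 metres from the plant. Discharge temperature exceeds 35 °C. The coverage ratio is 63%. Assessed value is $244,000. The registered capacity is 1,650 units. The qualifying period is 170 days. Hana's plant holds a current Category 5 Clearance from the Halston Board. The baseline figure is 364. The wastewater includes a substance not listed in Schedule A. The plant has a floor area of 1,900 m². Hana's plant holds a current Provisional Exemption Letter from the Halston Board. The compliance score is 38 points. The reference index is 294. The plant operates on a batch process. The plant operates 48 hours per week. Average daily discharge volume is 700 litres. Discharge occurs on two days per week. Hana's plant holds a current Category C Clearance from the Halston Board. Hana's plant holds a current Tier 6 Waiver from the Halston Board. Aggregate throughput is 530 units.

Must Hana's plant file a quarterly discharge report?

All of (a)'s requirements are met (the compliance score is 38 points, meeting the 34 points threshold; discharge occurs on no more than two days per week). Turning to paragraphs (f)–(g): (f) operates against (a): the baseline figure is 364, less than the 430 limit. (g), which would lift (f), is not engaged — the plant is more than 200 m from any designated waterway. Exception (a) does not apply.
Exception (b): a current Provisional Exemption Letter is held; the facility operates on a batch process — every condition holds. However, paragraph (h) must be considered: (h) operates against (b): the reference index is 294, less than the 337 limit. So (b) is unavailable.
Exception (c) requires that the wastewater contains only substances listed in Schedule A; but the wastewater includes a non-Schedule-A substance, so (c) is unavailable.
Exception (d) fails — the facility's operating hours per week are 48, not less than 46.
Exception (e) is satisfied on its face — the qualifying period is 170 days, under the 175 days limit; a current Category 5 Clearance is held; a current Category C Clearance is held. Applying paragraphs (j)–(p): (j) applies (a current Category E Certificate is held), but yields to (k): (k) is triggered — a current Provisional Approval is held. (l) operates (aggregate throughput is 530 units, less than the 630 units limit), but is overridden by (m): (m) operates against (l): the reportable unit count is 15, below the 18 limit. (n) is engaged (discharge temperature exceeds 35 °C), but is itself disapplied by (o): (o) applies — a current Tier 6 Waiver is held. (p), which would lift (o), is not engaged — the coverage ratio is 63%, short of 79%. Exception (e) stands.

No — exception (e) applies; Hana's plant is not required to file a quarterly discharge report.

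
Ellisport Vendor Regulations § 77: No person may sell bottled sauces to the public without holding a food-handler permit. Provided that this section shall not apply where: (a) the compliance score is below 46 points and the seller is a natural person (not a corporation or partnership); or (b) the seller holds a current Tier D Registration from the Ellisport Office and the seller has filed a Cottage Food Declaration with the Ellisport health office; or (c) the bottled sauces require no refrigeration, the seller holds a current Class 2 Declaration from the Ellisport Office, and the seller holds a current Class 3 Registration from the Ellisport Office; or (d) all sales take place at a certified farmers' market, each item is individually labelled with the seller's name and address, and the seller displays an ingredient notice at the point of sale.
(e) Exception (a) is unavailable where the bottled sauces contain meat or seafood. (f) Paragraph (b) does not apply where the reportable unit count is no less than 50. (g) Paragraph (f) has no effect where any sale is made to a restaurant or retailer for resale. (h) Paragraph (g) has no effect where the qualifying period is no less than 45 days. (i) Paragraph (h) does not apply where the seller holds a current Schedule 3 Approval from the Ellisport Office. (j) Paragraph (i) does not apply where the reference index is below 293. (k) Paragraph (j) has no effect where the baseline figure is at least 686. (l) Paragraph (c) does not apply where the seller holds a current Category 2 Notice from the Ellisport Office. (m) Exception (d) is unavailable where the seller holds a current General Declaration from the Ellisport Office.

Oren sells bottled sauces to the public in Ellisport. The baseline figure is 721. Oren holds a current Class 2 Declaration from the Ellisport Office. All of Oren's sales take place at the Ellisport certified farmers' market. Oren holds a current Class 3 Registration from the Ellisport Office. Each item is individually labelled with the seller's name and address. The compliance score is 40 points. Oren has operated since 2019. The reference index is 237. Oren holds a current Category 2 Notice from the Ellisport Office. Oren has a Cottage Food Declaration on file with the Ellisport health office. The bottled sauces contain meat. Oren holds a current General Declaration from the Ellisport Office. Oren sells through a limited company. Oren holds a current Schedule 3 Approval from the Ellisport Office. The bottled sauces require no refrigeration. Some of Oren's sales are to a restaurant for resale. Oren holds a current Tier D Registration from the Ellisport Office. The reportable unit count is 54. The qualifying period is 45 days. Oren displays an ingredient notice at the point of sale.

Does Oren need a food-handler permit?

Exception (a) fails — the seller operates through a limited company.
Exception (b): a current Tier D Registration is held; a Cottage Food Declaration is on file — every condition holds. Applying paragraphs (f)–(k): (f) operates (the reportable unit count is 54, meeting the 50 threshold), but is overridden by (g): (g) is triggered — some sales are to a restaurant for resale. (h) is triggered (the qualifying period is 45 days, meeting the 45 days threshold), but is overridden by (i): (i) is engaged — a current Schedule 3 Approval is held. (j) would limit (i) — the reference index is 237, below the 293 limit — but (k) sets (j) aside: (k) operates — the baseline figure is 721, meeting the 686 threshold. Exception (b) stands.
Exception (c) is satisfied on its face — the bottled sauces are shelf-stable; a current Class 2 Declaration is held; a current Class 3 Registration is held. Turning to paragraph (l): (l) operates against (c): a current Category 2 Notice is held. Exception (c) does not apply.
Exception (d)'s conditions are all satisfied: all sales are at a certified farmers' market; items are individually labelled; an ingredient notice is displayed. Turning to paragraph (m): (m) operates — a current General Declaration is held. (d) is therefore removed.

No — exception (b) applies; Oren is not required to hold a food-handler permit.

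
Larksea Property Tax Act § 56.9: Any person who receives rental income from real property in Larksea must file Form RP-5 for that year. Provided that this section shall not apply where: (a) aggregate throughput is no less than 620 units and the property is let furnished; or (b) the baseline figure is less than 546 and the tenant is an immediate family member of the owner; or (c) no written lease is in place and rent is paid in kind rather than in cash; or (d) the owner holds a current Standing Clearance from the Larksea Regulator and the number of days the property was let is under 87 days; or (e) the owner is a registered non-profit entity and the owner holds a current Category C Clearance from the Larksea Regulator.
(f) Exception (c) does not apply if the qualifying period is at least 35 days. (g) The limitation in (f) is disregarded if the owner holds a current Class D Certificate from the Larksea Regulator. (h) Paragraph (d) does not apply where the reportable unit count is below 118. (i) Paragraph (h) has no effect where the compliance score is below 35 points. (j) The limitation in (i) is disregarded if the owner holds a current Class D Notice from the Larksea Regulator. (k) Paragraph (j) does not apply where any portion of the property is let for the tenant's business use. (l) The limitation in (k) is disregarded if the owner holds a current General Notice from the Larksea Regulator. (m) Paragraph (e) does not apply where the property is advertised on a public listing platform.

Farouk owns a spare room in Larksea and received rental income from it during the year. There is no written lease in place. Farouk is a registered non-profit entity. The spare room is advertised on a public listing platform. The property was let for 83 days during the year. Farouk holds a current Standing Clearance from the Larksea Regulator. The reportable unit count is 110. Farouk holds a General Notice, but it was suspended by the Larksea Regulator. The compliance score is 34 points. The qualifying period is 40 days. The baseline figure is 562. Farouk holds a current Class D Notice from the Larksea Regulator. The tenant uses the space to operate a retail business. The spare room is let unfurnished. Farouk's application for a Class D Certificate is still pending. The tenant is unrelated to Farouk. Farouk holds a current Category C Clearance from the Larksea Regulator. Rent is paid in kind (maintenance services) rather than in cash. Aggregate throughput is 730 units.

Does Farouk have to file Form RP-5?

No — exception (d) applies; Farouk is not required to file Form RP-5.

Exception (a) does not apply: the property is let unfurnished.
Exception (b) requires that the baseline figure is less than 546; but the baseline figure is 562, not less than 546, so (b) is unavailable.
All of (c)'s requirements are met (there is no written lease; rent is paid in kind). But: (f) operates against (c): the qualifying period is 40 days, meeting the 35 days threshold. (g) is not triggered (the Class D Certificate is not current), so (f) stands. Exception (c) does not apply.
Exception (d) is satisfied on its face — a current Standing Clearance is held; the number of days the property was let is 83 days, under the 87 days limit. Considering the limiting provisions: (h) would limit (d) — the reportable unit count is 110, below the 118 limit — but (i) sets (h) aside: (i) is engaged — the compliance score is 34 points, below the 35 points limit. (j) would limit (i) — a current Class D Notice is held — but (k) sets (j) aside: (k) operates against (j): the space is let for business use. (l) does not operate here (there is no General Notice in force), so (k) stands. Exception (d) stands.
Exception (e)'s conditions are all satisfied: Farouk is a registered non-profit; a current Category C Clearance is held. Turning to paragraph (m): (m) is triggered — the property is publicly advertised. Exception (e) does not apply.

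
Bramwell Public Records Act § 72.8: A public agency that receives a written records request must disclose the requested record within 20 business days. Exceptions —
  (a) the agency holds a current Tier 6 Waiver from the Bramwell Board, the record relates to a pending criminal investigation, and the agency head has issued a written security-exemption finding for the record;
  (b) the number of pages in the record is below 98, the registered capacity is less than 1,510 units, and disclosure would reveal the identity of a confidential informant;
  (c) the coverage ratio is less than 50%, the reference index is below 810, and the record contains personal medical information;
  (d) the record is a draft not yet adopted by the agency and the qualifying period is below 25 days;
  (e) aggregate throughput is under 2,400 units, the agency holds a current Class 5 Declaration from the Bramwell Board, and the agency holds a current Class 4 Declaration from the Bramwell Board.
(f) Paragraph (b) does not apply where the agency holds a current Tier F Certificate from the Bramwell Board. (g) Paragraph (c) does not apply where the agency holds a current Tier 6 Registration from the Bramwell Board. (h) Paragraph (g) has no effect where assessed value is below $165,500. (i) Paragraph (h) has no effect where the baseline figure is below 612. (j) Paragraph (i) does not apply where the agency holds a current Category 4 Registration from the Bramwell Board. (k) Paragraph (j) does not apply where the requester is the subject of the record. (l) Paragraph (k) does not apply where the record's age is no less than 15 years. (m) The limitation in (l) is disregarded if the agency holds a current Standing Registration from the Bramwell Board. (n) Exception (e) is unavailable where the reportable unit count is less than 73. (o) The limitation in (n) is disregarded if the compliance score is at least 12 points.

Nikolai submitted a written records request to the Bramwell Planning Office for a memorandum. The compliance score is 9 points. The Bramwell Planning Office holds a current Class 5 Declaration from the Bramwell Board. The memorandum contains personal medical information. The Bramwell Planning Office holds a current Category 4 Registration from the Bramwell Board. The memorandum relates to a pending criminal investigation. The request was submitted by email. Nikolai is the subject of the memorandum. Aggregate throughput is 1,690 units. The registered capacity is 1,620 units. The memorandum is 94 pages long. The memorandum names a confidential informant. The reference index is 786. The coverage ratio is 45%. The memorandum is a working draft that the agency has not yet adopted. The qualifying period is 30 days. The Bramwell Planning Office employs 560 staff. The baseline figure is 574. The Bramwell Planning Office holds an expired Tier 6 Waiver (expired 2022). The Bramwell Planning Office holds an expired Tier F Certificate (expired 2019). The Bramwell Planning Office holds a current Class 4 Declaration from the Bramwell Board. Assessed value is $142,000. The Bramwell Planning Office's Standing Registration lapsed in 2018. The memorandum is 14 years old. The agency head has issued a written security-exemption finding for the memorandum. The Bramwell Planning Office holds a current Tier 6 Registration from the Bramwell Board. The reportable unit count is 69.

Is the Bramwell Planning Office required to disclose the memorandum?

Exception (a) does not apply: the Tier 6 Waiver is not current.
Exception (b) requires that the registered capacity is less than 1,510 units; but the registered capacity is 1,620 units, not less than 1,510 units, so (b) is unavailable.
Exception (c) is satisfied on its face — the coverage ratio is 45%, less than the 50% limit; the reference index is 786, below the 810 limit; the memorandum contains personal medical information. But: (g) operates against (c): a current Tier 6 Registration is held. (h) would limit (g) — assessed value is $142,000, below the $165,500 limit — but (i) sets (h) aside: (i) is engaged — the baseline figure is 574, below the 612 limit. (j) applies (a current Category 4 Registration is held), but yields to (k): (k) operates against (j): Nikolai is the subject of the memorandum. (l) is inapplicable (the record's age is 14 years, short of 15 years), so (k) stands. So (c) is unavailable.
Exception (d) fails — the qualifying period is 30 days, not below 25 days.
All of (e)'s requirements are met (aggregate throughput is 1,690 units, under the 2,400 units limit; a current Class 5 Declaration is held; a current Class 4 Declaration is held). But: (n) is engaged — the reportable unit count is 69, less than the 73 limit. (o) does not operate here (the compliance score is 9 points, short of 12 points), so (n) stands. Exception (e) does not apply.
No exception is made out. the Bramwell Planning Office falls within the general rule.

Yes — the Bramwell Planning Office must disclose the memorandum.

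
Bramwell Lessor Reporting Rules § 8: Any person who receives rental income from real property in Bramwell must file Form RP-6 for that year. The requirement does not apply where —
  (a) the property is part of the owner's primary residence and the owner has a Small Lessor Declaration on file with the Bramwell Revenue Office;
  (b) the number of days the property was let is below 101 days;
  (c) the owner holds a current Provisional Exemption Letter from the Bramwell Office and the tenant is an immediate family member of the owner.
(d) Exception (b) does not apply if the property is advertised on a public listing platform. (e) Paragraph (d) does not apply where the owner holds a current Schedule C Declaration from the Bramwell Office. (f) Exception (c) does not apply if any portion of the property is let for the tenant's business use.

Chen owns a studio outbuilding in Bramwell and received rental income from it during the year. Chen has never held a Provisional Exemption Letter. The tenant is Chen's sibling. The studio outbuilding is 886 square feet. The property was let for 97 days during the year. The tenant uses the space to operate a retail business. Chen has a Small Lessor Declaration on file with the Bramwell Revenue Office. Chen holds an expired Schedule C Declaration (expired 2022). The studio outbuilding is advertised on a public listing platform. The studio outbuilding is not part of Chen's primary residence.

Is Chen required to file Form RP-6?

Yes — Chen must file Form RP-6.

Exception (a) does not apply: the studio outbuilding is not part of the primary residence.
Exception (b)'s conditions are all satisfied: the number of days the property was let is 97 days, below the 101 days limit. However, paragraphs (d)–(e) must be considered: (d) operates against (b): the property is publicly advertised. (e), which would lift (d), is not engaged — there is no Schedule C Declaration in force. Exception (b) does not apply.
Exception (c) fails — no current Provisional Exemption Letter is held.
None of the exceptions is available; § 8 applies in full.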